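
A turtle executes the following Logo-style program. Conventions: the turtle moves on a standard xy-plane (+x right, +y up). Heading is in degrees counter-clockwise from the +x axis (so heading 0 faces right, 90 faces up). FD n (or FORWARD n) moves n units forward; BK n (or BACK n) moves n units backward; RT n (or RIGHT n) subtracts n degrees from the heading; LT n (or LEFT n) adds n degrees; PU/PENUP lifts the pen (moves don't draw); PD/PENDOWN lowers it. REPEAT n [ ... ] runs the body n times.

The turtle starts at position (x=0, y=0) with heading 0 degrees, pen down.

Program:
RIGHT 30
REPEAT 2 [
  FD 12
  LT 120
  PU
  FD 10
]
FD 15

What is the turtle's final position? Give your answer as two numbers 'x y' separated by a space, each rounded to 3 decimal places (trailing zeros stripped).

Executing turtle program step by step:
Start: pos=(0,0), heading=0, pen down
RT 30: heading 0 -> 330
REPEAT 2 [
  -- iteration 1/2 --
  FD 12: (0,0) -> (10.392,-6) [heading=330, draw]
  LT 120: heading 330 -> 90
  PU: pen up
  FD 10: (10.392,-6) -> (10.392,4) [heading=90, move]
  -- iteration 2/2 --
  FD 12: (10.392,4) -> (10.392,16) [heading=90, move]
  LT 120: heading 90 -> 210
  PU: pen up
  FD 10: (10.392,16) -> (1.732,11) [heading=210, move]
]
FD 15: (1.732,11) -> (-11.258,3.5) [heading=210, move]
Final: pos=(-11.258,3.5), heading=210, 1 segment(s) drawn

Answer: -11.258 3.5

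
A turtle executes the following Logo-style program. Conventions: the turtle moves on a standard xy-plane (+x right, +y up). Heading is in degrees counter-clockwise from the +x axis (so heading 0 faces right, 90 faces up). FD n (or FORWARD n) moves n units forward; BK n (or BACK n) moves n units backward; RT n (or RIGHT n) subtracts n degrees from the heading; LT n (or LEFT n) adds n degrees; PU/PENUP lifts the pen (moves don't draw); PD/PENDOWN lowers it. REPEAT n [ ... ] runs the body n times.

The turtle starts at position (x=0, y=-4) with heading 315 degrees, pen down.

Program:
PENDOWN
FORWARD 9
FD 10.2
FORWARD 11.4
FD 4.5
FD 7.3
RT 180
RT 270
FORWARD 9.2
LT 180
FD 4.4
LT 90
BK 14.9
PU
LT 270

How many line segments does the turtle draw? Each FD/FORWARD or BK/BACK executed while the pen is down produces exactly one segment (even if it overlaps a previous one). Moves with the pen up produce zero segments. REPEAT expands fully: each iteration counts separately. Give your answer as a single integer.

Executing turtle program step by step:
Start: pos=(0,-4), heading=315, pen down
PD: pen down
FD 9: (0,-4) -> (6.364,-10.364) [heading=315, draw]
FD 10.2: (6.364,-10.364) -> (13.576,-17.576) [heading=315, draw]
FD 11.4: (13.576,-17.576) -> (21.637,-25.637) [heading=315, draw]
FD 4.5: (21.637,-25.637) -> (24.819,-28.819) [heading=315, draw]
FD 7.3: (24.819,-28.819) -> (29.981,-33.981) [heading=315, draw]
RT 180: heading 315 -> 135
RT 270: heading 135 -> 225
FD 9.2: (29.981,-33.981) -> (23.476,-40.487) [heading=225, draw]
LT 180: heading 225 -> 45
FD 4.4: (23.476,-40.487) -> (26.587,-37.375) [heading=45, draw]
LT 90: heading 45 -> 135
BK 14.9: (26.587,-37.375) -> (37.123,-47.911) [heading=135, draw]
PU: pen up
LT 270: heading 135 -> 45
Final: pos=(37.123,-47.911), heading=45, 8 segment(s) drawn
Segments drawn: 8

Answer: 8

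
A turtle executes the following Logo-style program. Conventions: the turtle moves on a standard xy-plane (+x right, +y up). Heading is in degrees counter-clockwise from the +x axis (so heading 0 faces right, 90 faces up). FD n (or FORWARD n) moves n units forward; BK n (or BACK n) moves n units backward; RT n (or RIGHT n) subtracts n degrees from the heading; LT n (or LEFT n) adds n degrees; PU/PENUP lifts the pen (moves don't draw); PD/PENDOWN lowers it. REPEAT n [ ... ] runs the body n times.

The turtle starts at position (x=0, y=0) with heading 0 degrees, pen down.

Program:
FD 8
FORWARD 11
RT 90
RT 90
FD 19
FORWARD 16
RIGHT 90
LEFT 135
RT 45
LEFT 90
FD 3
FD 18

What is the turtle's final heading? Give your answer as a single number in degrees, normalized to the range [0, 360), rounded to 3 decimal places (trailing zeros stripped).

Executing turtle program step by step:
Start: pos=(0,0), heading=0, pen down
FD 8: (0,0) -> (8,0) [heading=0, draw]
FD 11: (8,0) -> (19,0) [heading=0, draw]
RT 90: heading 0 -> 270
RT 90: heading 270 -> 180
FD 19: (19,0) -> (0,0) [heading=180, draw]
FD 16: (0,0) -> (-16,0) [heading=180, draw]
RT 90: heading 180 -> 90
LT 135: heading 90 -> 225
RT 45: heading 225 -> 180
LT 90: heading 180 -> 270
FD 3: (-16,0) -> (-16,-3) [heading=270, draw]
FD 18: (-16,-3) -> (-16,-21) [heading=270, draw]
Final: pos=(-16,-21), heading=270, 6 segment(s) drawn

Answer: 270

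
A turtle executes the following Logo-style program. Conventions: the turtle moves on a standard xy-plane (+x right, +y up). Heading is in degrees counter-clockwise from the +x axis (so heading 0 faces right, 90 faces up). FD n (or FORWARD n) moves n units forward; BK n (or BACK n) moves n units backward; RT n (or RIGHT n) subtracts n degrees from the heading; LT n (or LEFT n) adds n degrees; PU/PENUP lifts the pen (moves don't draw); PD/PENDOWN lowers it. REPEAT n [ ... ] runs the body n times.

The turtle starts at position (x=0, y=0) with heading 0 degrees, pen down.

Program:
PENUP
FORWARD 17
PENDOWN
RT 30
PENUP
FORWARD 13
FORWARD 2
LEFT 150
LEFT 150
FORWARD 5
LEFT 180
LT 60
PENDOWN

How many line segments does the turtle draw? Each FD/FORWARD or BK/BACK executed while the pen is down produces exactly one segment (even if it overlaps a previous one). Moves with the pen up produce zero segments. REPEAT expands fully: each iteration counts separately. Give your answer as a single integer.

Executing turtle program step by step:
Start: pos=(0,0), heading=0, pen down
PU: pen up
FD 17: (0,0) -> (17,0) [heading=0, move]
PD: pen down
RT 30: heading 0 -> 330
PU: pen up
FD 13: (17,0) -> (28.258,-6.5) [heading=330, move]
FD 2: (28.258,-6.5) -> (29.99,-7.5) [heading=330, move]
LT 150: heading 330 -> 120
LT 150: heading 120 -> 270
FD 5: (29.99,-7.5) -> (29.99,-12.5) [heading=270, move]
LT 180: heading 270 -> 90
LT 60: heading 90 -> 150
PD: pen down
Final: pos=(29.99,-12.5), heading=150, 0 segment(s) drawn
Segments drawn: 0

Answer: 0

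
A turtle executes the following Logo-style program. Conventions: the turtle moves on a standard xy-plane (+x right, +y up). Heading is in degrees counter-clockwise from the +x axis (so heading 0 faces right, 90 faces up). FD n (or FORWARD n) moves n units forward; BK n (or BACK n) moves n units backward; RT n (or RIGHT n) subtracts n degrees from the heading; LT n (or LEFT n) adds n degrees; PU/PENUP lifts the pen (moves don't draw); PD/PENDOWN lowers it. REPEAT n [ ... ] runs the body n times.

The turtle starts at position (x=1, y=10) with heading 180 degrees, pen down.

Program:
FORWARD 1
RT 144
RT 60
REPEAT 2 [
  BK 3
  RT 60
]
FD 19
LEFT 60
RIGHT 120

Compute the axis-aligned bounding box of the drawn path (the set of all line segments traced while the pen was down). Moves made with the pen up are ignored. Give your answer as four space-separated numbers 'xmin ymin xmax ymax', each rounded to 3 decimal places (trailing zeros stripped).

Answer: -18.426 3.036 1 14.204

Derivation:
Executing turtle program step by step:
Start: pos=(1,10), heading=180, pen down
FD 1: (1,10) -> (0,10) [heading=180, draw]
RT 144: heading 180 -> 36
RT 60: heading 36 -> 336
REPEAT 2 [
  -- iteration 1/2 --
  BK 3: (0,10) -> (-2.741,11.22) [heading=336, draw]
  RT 60: heading 336 -> 276
  -- iteration 2/2 --
  BK 3: (-2.741,11.22) -> (-3.054,14.204) [heading=276, draw]
  RT 60: heading 276 -> 216
]
FD 19: (-3.054,14.204) -> (-18.426,3.036) [heading=216, draw]
LT 60: heading 216 -> 276
RT 120: heading 276 -> 156
Final: pos=(-18.426,3.036), heading=156, 4 segment(s) drawn

Segment endpoints: x in {-18.426, -3.054, -2.741, 0, 1}, y in {3.036, 10, 11.22, 14.204}
xmin=-18.426, ymin=3.036, xmax=1, ymax=14.204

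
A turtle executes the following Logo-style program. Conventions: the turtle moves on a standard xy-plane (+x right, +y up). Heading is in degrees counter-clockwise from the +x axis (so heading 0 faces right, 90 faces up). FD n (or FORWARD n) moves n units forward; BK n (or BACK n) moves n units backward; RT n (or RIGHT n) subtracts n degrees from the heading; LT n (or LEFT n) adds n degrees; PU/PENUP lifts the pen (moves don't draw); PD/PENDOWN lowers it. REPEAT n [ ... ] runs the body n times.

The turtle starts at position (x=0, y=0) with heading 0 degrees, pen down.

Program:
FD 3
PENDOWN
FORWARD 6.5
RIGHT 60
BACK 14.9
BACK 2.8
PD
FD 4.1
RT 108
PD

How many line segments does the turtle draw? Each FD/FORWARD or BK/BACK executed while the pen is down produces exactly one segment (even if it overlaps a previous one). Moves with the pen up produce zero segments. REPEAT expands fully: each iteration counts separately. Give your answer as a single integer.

Answer: 5

Derivation:
Executing turtle program step by step:
Start: pos=(0,0), heading=0, pen down
FD 3: (0,0) -> (3,0) [heading=0, draw]
PD: pen down
FD 6.5: (3,0) -> (9.5,0) [heading=0, draw]
RT 60: heading 0 -> 300
BK 14.9: (9.5,0) -> (2.05,12.904) [heading=300, draw]
BK 2.8: (2.05,12.904) -> (0.65,15.329) [heading=300, draw]
PD: pen down
FD 4.1: (0.65,15.329) -> (2.7,11.778) [heading=300, draw]
RT 108: heading 300 -> 192
PD: pen down
Final: pos=(2.7,11.778), heading=192, 5 segment(s) drawn
Segments drawn: 5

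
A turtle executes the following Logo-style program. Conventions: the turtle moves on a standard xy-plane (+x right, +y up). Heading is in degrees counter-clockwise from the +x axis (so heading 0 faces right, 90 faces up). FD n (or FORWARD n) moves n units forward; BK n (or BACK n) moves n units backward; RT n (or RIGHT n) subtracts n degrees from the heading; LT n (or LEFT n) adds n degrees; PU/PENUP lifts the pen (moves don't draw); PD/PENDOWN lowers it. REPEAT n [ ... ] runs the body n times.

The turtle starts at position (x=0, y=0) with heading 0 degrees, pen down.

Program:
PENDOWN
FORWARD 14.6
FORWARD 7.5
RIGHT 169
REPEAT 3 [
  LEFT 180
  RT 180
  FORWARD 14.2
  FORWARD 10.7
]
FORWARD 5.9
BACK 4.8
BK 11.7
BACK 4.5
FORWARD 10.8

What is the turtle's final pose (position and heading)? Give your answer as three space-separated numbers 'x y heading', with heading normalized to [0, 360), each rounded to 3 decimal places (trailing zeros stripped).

Answer: -47.007 -13.433 191

Derivation:
Executing turtle program step by step:
Start: pos=(0,0), heading=0, pen down
PD: pen down
FD 14.6: (0,0) -> (14.6,0) [heading=0, draw]
FD 7.5: (14.6,0) -> (22.1,0) [heading=0, draw]
RT 169: heading 0 -> 191
REPEAT 3 [
  -- iteration 1/3 --
  LT 180: heading 191 -> 11
  RT 180: heading 11 -> 191
  FD 14.2: (22.1,0) -> (8.161,-2.709) [heading=191, draw]
  FD 10.7: (8.161,-2.709) -> (-2.343,-4.751) [heading=191, draw]
  -- iteration 2/3 --
  LT 180: heading 191 -> 11
  RT 180: heading 11 -> 191
  FD 14.2: (-2.343,-4.751) -> (-16.282,-7.461) [heading=191, draw]
  FD 10.7: (-16.282,-7.461) -> (-26.785,-9.502) [heading=191, draw]
  -- iteration 3/3 --
  LT 180: heading 191 -> 11
  RT 180: heading 11 -> 191
  FD 14.2: (-26.785,-9.502) -> (-40.724,-12.212) [heading=191, draw]
  FD 10.7: (-40.724,-12.212) -> (-51.228,-14.253) [heading=191, draw]
]
FD 5.9: (-51.228,-14.253) -> (-57.019,-15.379) [heading=191, draw]
BK 4.8: (-57.019,-15.379) -> (-52.307,-14.463) [heading=191, draw]
BK 11.7: (-52.307,-14.463) -> (-40.822,-12.231) [heading=191, draw]
BK 4.5: (-40.822,-12.231) -> (-36.405,-11.372) [heading=191, draw]
FD 10.8: (-36.405,-11.372) -> (-47.007,-13.433) [heading=191, draw]
Final: pos=(-47.007,-13.433), heading=191, 13 segment(s) drawn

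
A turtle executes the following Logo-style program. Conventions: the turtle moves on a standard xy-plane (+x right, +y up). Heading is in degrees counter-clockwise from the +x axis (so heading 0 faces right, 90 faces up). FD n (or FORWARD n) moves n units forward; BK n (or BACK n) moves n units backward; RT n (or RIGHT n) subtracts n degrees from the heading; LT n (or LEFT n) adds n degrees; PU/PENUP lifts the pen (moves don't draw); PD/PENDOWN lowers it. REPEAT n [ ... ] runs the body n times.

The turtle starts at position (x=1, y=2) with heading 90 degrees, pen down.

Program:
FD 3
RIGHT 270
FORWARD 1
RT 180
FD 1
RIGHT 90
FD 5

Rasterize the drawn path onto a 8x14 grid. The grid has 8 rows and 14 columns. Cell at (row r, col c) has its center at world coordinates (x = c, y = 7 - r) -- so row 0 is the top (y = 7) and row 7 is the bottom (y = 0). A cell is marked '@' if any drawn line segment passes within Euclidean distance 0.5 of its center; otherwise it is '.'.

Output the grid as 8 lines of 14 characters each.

Answer: ..............
..............
@@............
.@............
.@............
.@............
.@............
.@............

Derivation:
Segment 0: (1,2) -> (1,5)
Segment 1: (1,5) -> (0,5)
Segment 2: (0,5) -> (1,5)
Segment 3: (1,5) -> (1,0)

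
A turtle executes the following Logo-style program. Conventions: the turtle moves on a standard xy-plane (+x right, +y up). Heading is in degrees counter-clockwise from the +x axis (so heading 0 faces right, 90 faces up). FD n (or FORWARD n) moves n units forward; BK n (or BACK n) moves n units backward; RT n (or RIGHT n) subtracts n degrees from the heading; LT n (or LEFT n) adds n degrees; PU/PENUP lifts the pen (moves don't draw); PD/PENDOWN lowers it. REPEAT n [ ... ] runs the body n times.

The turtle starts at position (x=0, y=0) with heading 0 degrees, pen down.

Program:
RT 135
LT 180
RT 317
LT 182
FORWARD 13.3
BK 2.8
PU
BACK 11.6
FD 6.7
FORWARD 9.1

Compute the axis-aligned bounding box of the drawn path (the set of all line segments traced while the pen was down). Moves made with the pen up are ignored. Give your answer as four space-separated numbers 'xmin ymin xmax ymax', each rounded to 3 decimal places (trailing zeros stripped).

Answer: 0 -13.3 0 0

Derivation:
Executing turtle program step by step:
Start: pos=(0,0), heading=0, pen down
RT 135: heading 0 -> 225
LT 180: heading 225 -> 45
RT 317: heading 45 -> 88
LT 182: heading 88 -> 270
FD 13.3: (0,0) -> (0,-13.3) [heading=270, draw]
BK 2.8: (0,-13.3) -> (0,-10.5) [heading=270, draw]
PU: pen up
BK 11.6: (0,-10.5) -> (0,1.1) [heading=270, move]
FD 6.7: (0,1.1) -> (0,-5.6) [heading=270, move]
FD 9.1: (0,-5.6) -> (0,-14.7) [heading=270, move]
Final: pos=(0,-14.7), heading=270, 2 segment(s) drawn

Segment endpoints: x in {0, 0, 0}, y in {-13.3, -10.5, 0}
xmin=0, ymin=-13.3, xmax=0, ymax=0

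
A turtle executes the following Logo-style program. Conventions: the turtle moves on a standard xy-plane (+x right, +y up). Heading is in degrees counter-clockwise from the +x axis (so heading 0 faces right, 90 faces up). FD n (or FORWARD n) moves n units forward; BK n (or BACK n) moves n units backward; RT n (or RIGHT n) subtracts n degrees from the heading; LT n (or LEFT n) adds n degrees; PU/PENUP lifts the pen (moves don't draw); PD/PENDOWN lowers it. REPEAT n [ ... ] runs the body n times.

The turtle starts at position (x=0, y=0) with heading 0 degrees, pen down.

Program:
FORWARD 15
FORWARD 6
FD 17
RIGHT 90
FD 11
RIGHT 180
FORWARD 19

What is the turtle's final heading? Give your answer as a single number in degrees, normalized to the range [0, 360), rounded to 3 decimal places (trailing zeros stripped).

Answer: 90

Derivation:
Executing turtle program step by step:
Start: pos=(0,0), heading=0, pen down
FD 15: (0,0) -> (15,0) [heading=0, draw]
FD 6: (15,0) -> (21,0) [heading=0, draw]
FD 17: (21,0) -> (38,0) [heading=0, draw]
RT 90: heading 0 -> 270
FD 11: (38,0) -> (38,-11) [heading=270, draw]
RT 180: heading 270 -> 90
FD 19: (38,-11) -> (38,8) [heading=90, draw]
Final: pos=(38,8), heading=90, 5 segment(s) drawn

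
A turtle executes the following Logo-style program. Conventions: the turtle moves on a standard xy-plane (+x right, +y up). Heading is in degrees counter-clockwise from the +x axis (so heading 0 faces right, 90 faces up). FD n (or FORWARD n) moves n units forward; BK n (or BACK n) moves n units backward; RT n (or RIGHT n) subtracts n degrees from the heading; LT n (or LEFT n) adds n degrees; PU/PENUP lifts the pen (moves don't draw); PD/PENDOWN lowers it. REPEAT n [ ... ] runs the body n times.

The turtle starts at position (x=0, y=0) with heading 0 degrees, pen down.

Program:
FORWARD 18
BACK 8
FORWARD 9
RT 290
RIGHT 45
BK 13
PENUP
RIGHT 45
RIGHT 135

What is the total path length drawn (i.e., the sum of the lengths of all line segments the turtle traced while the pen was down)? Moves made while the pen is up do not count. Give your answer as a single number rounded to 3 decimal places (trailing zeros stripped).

Executing turtle program step by step:
Start: pos=(0,0), heading=0, pen down
FD 18: (0,0) -> (18,0) [heading=0, draw]
BK 8: (18,0) -> (10,0) [heading=0, draw]
FD 9: (10,0) -> (19,0) [heading=0, draw]
RT 290: heading 0 -> 70
RT 45: heading 70 -> 25
BK 13: (19,0) -> (7.218,-5.494) [heading=25, draw]
PU: pen up
RT 45: heading 25 -> 340
RT 135: heading 340 -> 205
Final: pos=(7.218,-5.494), heading=205, 4 segment(s) drawn

Segment lengths:
  seg 1: (0,0) -> (18,0), length = 18
  seg 2: (18,0) -> (10,0), length = 8
  seg 3: (10,0) -> (19,0), length = 9
  seg 4: (19,0) -> (7.218,-5.494), length = 13
Total = 48

Answer: 48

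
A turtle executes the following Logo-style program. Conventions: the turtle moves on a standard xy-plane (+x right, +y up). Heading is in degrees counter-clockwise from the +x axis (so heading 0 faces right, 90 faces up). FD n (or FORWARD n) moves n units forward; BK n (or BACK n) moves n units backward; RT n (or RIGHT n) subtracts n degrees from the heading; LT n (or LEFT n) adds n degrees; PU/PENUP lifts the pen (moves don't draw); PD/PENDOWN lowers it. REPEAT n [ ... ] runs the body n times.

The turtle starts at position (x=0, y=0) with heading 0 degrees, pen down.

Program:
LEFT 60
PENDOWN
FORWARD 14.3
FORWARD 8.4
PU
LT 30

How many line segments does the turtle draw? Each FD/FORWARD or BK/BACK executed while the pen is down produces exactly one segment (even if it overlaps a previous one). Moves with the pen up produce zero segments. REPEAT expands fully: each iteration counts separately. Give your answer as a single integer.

Executing turtle program step by step:
Start: pos=(0,0), heading=0, pen down
LT 60: heading 0 -> 60
PD: pen down
FD 14.3: (0,0) -> (7.15,12.384) [heading=60, draw]
FD 8.4: (7.15,12.384) -> (11.35,19.659) [heading=60, draw]
PU: pen up
LT 30: heading 60 -> 90
Final: pos=(11.35,19.659), heading=90, 2 segment(s) drawn
Segments drawn: 2

Answer: 2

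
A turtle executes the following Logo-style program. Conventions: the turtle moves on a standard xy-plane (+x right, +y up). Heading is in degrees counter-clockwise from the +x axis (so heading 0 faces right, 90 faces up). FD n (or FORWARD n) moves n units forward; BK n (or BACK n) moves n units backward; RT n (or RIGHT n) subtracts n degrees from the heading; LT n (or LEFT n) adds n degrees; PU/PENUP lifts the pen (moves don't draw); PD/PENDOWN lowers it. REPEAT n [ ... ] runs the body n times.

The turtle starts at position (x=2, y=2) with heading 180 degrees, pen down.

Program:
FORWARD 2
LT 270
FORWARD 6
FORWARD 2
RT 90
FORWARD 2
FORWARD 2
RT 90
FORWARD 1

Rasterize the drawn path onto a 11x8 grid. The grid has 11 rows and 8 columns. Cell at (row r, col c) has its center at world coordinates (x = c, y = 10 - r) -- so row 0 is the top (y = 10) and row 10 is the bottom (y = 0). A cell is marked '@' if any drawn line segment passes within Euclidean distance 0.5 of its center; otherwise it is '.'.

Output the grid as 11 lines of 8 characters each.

Answer: @@@@@...
@...@...
@.......
@.......
@.......
@.......
@.......
@.......
@@@.....
........
........

Derivation:
Segment 0: (2,2) -> (0,2)
Segment 1: (0,2) -> (0,8)
Segment 2: (0,8) -> (0,10)
Segment 3: (0,10) -> (2,10)
Segment 4: (2,10) -> (4,10)
Segment 5: (4,10) -> (4,9)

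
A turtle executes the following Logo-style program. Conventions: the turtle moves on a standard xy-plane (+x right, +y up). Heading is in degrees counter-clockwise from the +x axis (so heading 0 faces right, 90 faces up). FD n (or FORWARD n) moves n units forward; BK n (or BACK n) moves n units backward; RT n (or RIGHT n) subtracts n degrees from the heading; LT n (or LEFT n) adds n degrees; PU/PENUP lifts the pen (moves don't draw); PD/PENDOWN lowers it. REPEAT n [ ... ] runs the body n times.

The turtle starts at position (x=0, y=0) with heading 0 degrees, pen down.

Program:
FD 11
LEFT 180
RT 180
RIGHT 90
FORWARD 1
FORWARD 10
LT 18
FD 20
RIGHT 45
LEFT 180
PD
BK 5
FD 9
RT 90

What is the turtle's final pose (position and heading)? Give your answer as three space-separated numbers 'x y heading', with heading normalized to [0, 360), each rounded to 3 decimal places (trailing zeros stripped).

Executing turtle program step by step:
Start: pos=(0,0), heading=0, pen down
FD 11: (0,0) -> (11,0) [heading=0, draw]
LT 180: heading 0 -> 180
RT 180: heading 180 -> 0
RT 90: heading 0 -> 270
FD 1: (11,0) -> (11,-1) [heading=270, draw]
FD 10: (11,-1) -> (11,-11) [heading=270, draw]
LT 18: heading 270 -> 288
FD 20: (11,-11) -> (17.18,-30.021) [heading=288, draw]
RT 45: heading 288 -> 243
LT 180: heading 243 -> 63
PD: pen down
BK 5: (17.18,-30.021) -> (14.91,-34.476) [heading=63, draw]
FD 9: (14.91,-34.476) -> (18.996,-26.457) [heading=63, draw]
RT 90: heading 63 -> 333
Final: pos=(18.996,-26.457), heading=333, 6 segment(s) drawn

Answer: 18.996 -26.457 333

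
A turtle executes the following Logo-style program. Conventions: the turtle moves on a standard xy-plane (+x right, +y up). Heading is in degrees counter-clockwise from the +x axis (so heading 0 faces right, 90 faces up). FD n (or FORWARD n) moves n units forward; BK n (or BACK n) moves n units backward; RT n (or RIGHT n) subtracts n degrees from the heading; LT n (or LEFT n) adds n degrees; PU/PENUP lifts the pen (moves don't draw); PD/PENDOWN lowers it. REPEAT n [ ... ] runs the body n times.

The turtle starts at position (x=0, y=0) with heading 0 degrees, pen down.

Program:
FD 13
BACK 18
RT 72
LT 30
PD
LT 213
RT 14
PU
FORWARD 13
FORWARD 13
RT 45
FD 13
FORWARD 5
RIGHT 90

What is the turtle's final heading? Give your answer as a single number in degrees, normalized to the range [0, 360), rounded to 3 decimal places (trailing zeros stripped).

Answer: 22

Derivation:
Executing turtle program step by step:
Start: pos=(0,0), heading=0, pen down
FD 13: (0,0) -> (13,0) [heading=0, draw]
BK 18: (13,0) -> (-5,0) [heading=0, draw]
RT 72: heading 0 -> 288
LT 30: heading 288 -> 318
PD: pen down
LT 213: heading 318 -> 171
RT 14: heading 171 -> 157
PU: pen up
FD 13: (-5,0) -> (-16.967,5.08) [heading=157, move]
FD 13: (-16.967,5.08) -> (-28.933,10.159) [heading=157, move]
RT 45: heading 157 -> 112
FD 13: (-28.933,10.159) -> (-33.803,22.212) [heading=112, move]
FD 5: (-33.803,22.212) -> (-35.676,26.848) [heading=112, move]
RT 90: heading 112 -> 22
Final: pos=(-35.676,26.848), heading=22, 2 segment(s) drawn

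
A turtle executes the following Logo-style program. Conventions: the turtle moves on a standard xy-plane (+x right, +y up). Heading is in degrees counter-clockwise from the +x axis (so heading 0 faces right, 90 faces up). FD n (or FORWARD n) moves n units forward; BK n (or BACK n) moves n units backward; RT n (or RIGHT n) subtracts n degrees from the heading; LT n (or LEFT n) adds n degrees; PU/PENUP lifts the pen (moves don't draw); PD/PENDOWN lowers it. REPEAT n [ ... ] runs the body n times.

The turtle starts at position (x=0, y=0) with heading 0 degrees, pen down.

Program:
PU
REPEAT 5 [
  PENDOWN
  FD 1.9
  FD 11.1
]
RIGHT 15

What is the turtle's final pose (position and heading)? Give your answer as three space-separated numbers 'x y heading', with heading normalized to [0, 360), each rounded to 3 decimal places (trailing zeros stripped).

Answer: 65 0 345

Derivation:
Executing turtle program step by step:
Start: pos=(0,0), heading=0, pen down
PU: pen up
REPEAT 5 [
  -- iteration 1/5 --
  PD: pen down
  FD 1.9: (0,0) -> (1.9,0) [heading=0, draw]
  FD 11.1: (1.9,0) -> (13,0) [heading=0, draw]
  -- iteration 2/5 --
  PD: pen down
  FD 1.9: (13,0) -> (14.9,0) [heading=0, draw]
  FD 11.1: (14.9,0) -> (26,0) [heading=0, draw]
  -- iteration 3/5 --
  PD: pen down
  FD 1.9: (26,0) -> (27.9,0) [heading=0, draw]
  FD 11.1: (27.9,0) -> (39,0) [heading=0, draw]
  -- iteration 4/5 --
  PD: pen down
  FD 1.9: (39,0) -> (40.9,0) [heading=0, draw]
  FD 11.1: (40.9,0) -> (52,0) [heading=0, draw]
  -- iteration 5/5 --
  PD: pen down
  FD 1.9: (52,0) -> (53.9,0) [heading=0, draw]
  FD 11.1: (53.9,0) -> (65,0) [heading=0, draw]
]
RT 15: heading 0 -> 345
Final: pos=(65,0), heading=345, 10 segment(s) drawn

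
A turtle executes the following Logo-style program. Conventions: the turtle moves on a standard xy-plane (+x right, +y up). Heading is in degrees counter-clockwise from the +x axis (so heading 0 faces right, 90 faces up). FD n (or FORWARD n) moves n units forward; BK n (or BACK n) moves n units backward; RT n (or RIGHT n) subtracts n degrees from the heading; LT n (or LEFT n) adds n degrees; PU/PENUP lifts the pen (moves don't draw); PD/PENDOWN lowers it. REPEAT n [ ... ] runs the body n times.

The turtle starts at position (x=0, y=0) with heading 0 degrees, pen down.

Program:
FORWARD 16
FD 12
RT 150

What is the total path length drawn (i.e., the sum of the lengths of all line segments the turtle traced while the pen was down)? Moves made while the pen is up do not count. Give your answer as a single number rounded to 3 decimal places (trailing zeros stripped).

Answer: 28

Derivation:
Executing turtle program step by step:
Start: pos=(0,0), heading=0, pen down
FD 16: (0,0) -> (16,0) [heading=0, draw]
FD 12: (16,0) -> (28,0) [heading=0, draw]
RT 150: heading 0 -> 210
Final: pos=(28,0), heading=210, 2 segment(s) drawn

Segment lengths:
  seg 1: (0,0) -> (16,0), length = 16
  seg 2: (16,0) -> (28,0), length = 12
Total = 28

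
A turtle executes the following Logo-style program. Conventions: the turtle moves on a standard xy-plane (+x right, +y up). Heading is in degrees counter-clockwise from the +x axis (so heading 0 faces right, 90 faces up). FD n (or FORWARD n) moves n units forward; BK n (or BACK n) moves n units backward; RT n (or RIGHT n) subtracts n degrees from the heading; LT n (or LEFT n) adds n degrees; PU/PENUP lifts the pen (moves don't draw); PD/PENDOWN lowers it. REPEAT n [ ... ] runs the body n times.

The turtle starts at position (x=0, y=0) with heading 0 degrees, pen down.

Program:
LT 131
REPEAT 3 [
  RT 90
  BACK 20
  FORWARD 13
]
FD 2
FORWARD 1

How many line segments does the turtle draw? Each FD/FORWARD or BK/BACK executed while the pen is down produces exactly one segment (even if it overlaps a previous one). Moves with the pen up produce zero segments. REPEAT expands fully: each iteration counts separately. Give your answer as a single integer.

Executing turtle program step by step:
Start: pos=(0,0), heading=0, pen down
LT 131: heading 0 -> 131
REPEAT 3 [
  -- iteration 1/3 --
  RT 90: heading 131 -> 41
  BK 20: (0,0) -> (-15.094,-13.121) [heading=41, draw]
  FD 13: (-15.094,-13.121) -> (-5.283,-4.592) [heading=41, draw]
  -- iteration 2/3 --
  RT 90: heading 41 -> 311
  BK 20: (-5.283,-4.592) -> (-18.404,10.502) [heading=311, draw]
  FD 13: (-18.404,10.502) -> (-9.875,0.691) [heading=311, draw]
  -- iteration 3/3 --
  RT 90: heading 311 -> 221
  BK 20: (-9.875,0.691) -> (5.219,13.812) [heading=221, draw]
  FD 13: (5.219,13.812) -> (-4.592,5.283) [heading=221, draw]
]
FD 2: (-4.592,5.283) -> (-6.102,3.971) [heading=221, draw]
FD 1: (-6.102,3.971) -> (-6.857,3.315) [heading=221, draw]
Final: pos=(-6.857,3.315), heading=221, 8 segment(s) drawn
Segments drawn: 8

Answer: 8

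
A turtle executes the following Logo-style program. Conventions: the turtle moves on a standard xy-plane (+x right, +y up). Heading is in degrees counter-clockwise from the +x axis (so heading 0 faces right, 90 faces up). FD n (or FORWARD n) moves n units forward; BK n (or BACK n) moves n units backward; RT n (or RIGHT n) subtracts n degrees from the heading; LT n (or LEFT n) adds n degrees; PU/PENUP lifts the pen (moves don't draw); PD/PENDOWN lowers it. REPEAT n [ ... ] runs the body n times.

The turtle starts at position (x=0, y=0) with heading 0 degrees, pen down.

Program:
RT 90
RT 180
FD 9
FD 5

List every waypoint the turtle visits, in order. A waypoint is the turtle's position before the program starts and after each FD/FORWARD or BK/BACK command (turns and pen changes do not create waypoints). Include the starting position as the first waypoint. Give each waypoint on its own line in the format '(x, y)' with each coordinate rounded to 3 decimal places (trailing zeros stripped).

Executing turtle program step by step:
Start: pos=(0,0), heading=0, pen down
RT 90: heading 0 -> 270
RT 180: heading 270 -> 90
FD 9: (0,0) -> (0,9) [heading=90, draw]
FD 5: (0,9) -> (0,14) [heading=90, draw]
Final: pos=(0,14), heading=90, 2 segment(s) drawn
Waypoints (3 total):
(0, 0)
(0, 9)
(0, 14)

Answer: (0, 0)
(0, 9)
(0, 14)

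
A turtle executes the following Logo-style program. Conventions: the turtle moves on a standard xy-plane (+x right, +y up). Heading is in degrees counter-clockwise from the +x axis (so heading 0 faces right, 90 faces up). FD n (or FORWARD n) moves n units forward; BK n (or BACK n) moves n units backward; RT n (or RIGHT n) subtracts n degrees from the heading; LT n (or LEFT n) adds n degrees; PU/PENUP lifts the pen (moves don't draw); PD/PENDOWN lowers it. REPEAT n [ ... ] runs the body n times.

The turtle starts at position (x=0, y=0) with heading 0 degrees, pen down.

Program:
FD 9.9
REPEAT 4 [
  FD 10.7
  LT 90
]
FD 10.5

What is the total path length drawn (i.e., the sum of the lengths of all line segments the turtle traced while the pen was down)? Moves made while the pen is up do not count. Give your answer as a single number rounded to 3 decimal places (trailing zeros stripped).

Executing turtle program step by step:
Start: pos=(0,0), heading=0, pen down
FD 9.9: (0,0) -> (9.9,0) [heading=0, draw]
REPEAT 4 [
  -- iteration 1/4 --
  FD 10.7: (9.9,0) -> (20.6,0) [heading=0, draw]
  LT 90: heading 0 -> 90
  -- iteration 2/4 --
  FD 10.7: (20.6,0) -> (20.6,10.7) [heading=90, draw]
  LT 90: heading 90 -> 180
  -- iteration 3/4 --
  FD 10.7: (20.6,10.7) -> (9.9,10.7) [heading=180, draw]
  LT 90: heading 180 -> 270
  -- iteration 4/4 --
  FD 10.7: (9.9,10.7) -> (9.9,0) [heading=270, draw]
  LT 90: heading 270 -> 0
]
FD 10.5: (9.9,0) -> (20.4,0) [heading=0, draw]
Final: pos=(20.4,0), heading=0, 6 segment(s) drawn

Segment lengths:
  seg 1: (0,0) -> (9.9,0), length = 9.9
  seg 2: (9.9,0) -> (20.6,0), length = 10.7
  seg 3: (20.6,0) -> (20.6,10.7), length = 10.7
  seg 4: (20.6,10.7) -> (9.9,10.7), length = 10.7
  seg 5: (9.9,10.7) -> (9.9,0), length = 10.7
  seg 6: (9.9,0) -> (20.4,0), length = 10.5
Total = 63.2

Answer: 63.2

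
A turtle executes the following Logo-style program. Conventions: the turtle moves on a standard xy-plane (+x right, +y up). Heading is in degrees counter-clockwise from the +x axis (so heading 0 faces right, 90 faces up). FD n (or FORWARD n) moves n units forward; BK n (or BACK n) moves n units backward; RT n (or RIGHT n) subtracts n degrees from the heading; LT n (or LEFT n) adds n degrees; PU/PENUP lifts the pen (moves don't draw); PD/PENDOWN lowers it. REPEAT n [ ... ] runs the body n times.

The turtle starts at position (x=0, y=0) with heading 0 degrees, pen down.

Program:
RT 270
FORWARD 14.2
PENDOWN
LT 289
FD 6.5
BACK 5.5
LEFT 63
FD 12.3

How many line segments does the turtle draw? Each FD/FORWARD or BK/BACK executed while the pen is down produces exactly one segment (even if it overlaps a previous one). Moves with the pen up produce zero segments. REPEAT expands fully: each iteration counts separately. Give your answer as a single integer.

Executing turtle program step by step:
Start: pos=(0,0), heading=0, pen down
RT 270: heading 0 -> 90
FD 14.2: (0,0) -> (0,14.2) [heading=90, draw]
PD: pen down
LT 289: heading 90 -> 19
FD 6.5: (0,14.2) -> (6.146,16.316) [heading=19, draw]
BK 5.5: (6.146,16.316) -> (0.946,14.526) [heading=19, draw]
LT 63: heading 19 -> 82
FD 12.3: (0.946,14.526) -> (2.657,26.706) [heading=82, draw]
Final: pos=(2.657,26.706), heading=82, 4 segment(s) drawn
Segments drawn: 4

Answer: 4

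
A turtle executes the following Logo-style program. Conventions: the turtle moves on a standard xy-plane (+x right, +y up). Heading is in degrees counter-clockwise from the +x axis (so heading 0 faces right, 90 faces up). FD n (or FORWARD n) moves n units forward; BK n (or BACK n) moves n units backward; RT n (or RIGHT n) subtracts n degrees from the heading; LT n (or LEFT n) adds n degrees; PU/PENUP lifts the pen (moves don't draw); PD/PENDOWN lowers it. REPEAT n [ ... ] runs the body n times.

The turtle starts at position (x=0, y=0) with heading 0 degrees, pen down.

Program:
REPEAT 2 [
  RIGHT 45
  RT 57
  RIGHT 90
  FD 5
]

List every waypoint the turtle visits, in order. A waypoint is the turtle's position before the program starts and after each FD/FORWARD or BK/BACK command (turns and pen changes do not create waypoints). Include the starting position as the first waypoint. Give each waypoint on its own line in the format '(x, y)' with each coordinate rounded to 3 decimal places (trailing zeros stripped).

Executing turtle program step by step:
Start: pos=(0,0), heading=0, pen down
REPEAT 2 [
  -- iteration 1/2 --
  RT 45: heading 0 -> 315
  RT 57: heading 315 -> 258
  RT 90: heading 258 -> 168
  FD 5: (0,0) -> (-4.891,1.04) [heading=168, draw]
  -- iteration 2/2 --
  RT 45: heading 168 -> 123
  RT 57: heading 123 -> 66
  RT 90: heading 66 -> 336
  FD 5: (-4.891,1.04) -> (-0.323,-0.994) [heading=336, draw]
]
Final: pos=(-0.323,-0.994), heading=336, 2 segment(s) drawn
Waypoints (3 total):
(0, 0)
(-4.891, 1.04)
(-0.323, -0.994)

Answer: (0, 0)
(-4.891, 1.04)
(-0.323, -0.994)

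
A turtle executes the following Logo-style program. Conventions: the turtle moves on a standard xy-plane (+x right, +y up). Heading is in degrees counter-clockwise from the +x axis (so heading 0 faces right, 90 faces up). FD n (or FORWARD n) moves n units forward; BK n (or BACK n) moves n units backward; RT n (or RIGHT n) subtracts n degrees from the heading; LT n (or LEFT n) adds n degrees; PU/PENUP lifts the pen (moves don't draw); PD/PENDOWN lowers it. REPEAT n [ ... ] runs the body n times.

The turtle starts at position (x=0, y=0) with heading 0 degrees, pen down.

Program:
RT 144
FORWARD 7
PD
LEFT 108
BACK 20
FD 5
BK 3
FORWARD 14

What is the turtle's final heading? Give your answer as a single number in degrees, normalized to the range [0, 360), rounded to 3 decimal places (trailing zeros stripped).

Executing turtle program step by step:
Start: pos=(0,0), heading=0, pen down
RT 144: heading 0 -> 216
FD 7: (0,0) -> (-5.663,-4.114) [heading=216, draw]
PD: pen down
LT 108: heading 216 -> 324
BK 20: (-5.663,-4.114) -> (-21.843,7.641) [heading=324, draw]
FD 5: (-21.843,7.641) -> (-17.798,4.702) [heading=324, draw]
BK 3: (-17.798,4.702) -> (-20.225,6.466) [heading=324, draw]
FD 14: (-20.225,6.466) -> (-8.899,-1.763) [heading=324, draw]
Final: pos=(-8.899,-1.763), heading=324, 5 segment(s) drawn

Answer: 324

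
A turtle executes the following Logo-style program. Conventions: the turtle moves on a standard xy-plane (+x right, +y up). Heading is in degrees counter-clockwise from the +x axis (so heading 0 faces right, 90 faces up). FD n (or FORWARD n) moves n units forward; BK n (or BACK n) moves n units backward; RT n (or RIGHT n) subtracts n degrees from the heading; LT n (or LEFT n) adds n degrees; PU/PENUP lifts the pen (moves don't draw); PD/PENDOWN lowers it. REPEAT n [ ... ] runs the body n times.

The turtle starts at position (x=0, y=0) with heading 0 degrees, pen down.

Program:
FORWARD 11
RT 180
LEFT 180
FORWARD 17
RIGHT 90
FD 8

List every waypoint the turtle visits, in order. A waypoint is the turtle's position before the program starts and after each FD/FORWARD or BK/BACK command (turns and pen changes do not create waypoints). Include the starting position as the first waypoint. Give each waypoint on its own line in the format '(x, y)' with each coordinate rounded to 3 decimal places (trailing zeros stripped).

Executing turtle program step by step:
Start: pos=(0,0), heading=0, pen down
FD 11: (0,0) -> (11,0) [heading=0, draw]
RT 180: heading 0 -> 180
LT 180: heading 180 -> 0
FD 17: (11,0) -> (28,0) [heading=0, draw]
RT 90: heading 0 -> 270
FD 8: (28,0) -> (28,-8) [heading=270, draw]
Final: pos=(28,-8), heading=270, 3 segment(s) drawn
Waypoints (4 total):
(0, 0)
(11, 0)
(28, 0)
(28, -8)

Answer: (0, 0)
(11, 0)
(28, 0)
(28, -8)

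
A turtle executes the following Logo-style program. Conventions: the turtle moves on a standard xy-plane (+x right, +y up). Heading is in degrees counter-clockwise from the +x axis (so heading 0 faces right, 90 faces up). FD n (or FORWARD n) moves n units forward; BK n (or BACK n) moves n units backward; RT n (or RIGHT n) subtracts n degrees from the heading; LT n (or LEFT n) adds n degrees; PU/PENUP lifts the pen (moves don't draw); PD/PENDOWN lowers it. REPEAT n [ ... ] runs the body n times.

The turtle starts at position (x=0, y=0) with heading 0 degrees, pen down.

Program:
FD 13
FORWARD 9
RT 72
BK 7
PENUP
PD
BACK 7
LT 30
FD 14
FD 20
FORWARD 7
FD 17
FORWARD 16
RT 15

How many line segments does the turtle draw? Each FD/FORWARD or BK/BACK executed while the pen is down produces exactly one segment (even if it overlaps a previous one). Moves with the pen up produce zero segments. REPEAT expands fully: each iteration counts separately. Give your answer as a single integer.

Answer: 9

Derivation:
Executing turtle program step by step:
Start: pos=(0,0), heading=0, pen down
FD 13: (0,0) -> (13,0) [heading=0, draw]
FD 9: (13,0) -> (22,0) [heading=0, draw]
RT 72: heading 0 -> 288
BK 7: (22,0) -> (19.837,6.657) [heading=288, draw]
PU: pen up
PD: pen down
BK 7: (19.837,6.657) -> (17.674,13.315) [heading=288, draw]
LT 30: heading 288 -> 318
FD 14: (17.674,13.315) -> (28.078,3.947) [heading=318, draw]
FD 20: (28.078,3.947) -> (42.941,-9.436) [heading=318, draw]
FD 7: (42.941,-9.436) -> (48.143,-14.12) [heading=318, draw]
FD 17: (48.143,-14.12) -> (60.776,-25.495) [heading=318, draw]
FD 16: (60.776,-25.495) -> (72.666,-36.201) [heading=318, draw]
RT 15: heading 318 -> 303
Final: pos=(72.666,-36.201), heading=303, 9 segment(s) drawn
Segments drawn: 9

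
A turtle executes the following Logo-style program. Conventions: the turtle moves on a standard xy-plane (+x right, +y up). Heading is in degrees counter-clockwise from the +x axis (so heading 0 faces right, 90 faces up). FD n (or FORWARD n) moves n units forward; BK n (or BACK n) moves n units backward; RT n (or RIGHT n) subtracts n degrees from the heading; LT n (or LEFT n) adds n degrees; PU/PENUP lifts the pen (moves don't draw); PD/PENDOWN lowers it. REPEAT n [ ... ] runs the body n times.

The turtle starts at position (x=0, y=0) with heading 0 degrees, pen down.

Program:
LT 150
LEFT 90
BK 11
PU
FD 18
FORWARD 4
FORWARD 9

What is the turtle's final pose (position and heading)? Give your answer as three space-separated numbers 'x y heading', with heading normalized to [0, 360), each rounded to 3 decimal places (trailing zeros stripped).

Answer: -10 -17.321 240

Derivation:
Executing turtle program step by step:
Start: pos=(0,0), heading=0, pen down
LT 150: heading 0 -> 150
LT 90: heading 150 -> 240
BK 11: (0,0) -> (5.5,9.526) [heading=240, draw]
PU: pen up
FD 18: (5.5,9.526) -> (-3.5,-6.062) [heading=240, move]
FD 4: (-3.5,-6.062) -> (-5.5,-9.526) [heading=240, move]
FD 9: (-5.5,-9.526) -> (-10,-17.321) [heading=240, move]
Final: pos=(-10,-17.321), heading=240, 1 segment(s) drawn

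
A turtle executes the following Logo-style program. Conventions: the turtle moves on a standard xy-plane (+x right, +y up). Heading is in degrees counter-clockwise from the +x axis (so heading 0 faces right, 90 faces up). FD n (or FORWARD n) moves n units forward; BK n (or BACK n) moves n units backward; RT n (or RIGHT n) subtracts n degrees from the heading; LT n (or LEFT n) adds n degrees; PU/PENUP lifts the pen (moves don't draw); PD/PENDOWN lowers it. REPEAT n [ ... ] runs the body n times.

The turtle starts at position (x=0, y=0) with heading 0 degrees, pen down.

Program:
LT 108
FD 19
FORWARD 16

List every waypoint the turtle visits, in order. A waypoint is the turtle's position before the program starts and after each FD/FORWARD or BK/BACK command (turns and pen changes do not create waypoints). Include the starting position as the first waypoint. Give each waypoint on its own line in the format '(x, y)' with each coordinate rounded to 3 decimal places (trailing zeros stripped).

Executing turtle program step by step:
Start: pos=(0,0), heading=0, pen down
LT 108: heading 0 -> 108
FD 19: (0,0) -> (-5.871,18.07) [heading=108, draw]
FD 16: (-5.871,18.07) -> (-10.816,33.287) [heading=108, draw]
Final: pos=(-10.816,33.287), heading=108, 2 segment(s) drawn
Waypoints (3 total):
(0, 0)
(-5.871, 18.07)
(-10.816, 33.287)

Answer: (0, 0)
(-5.871, 18.07)
(-10.816, 33.287)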